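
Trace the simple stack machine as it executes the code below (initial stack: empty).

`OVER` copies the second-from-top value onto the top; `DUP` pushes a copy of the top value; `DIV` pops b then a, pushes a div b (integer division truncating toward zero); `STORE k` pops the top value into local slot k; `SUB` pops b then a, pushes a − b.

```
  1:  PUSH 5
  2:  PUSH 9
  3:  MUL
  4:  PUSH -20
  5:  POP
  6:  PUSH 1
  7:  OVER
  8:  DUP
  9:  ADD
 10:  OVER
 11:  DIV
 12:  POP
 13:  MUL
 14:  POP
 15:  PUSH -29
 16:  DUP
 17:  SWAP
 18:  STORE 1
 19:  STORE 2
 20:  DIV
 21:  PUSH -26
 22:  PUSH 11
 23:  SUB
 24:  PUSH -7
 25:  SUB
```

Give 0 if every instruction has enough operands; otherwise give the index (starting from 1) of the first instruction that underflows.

PUSH 5   -> 5
PUSH 9   -> 5 9
MUL      -> 45
PUSH -20 -> 45 -20
POP      -> 45
PUSH 1   -> 45 1
OVER     -> 45 1 45
DUP      -> 45 1 45 45
ADD      -> 45 1 90
OVER     -> 45 1 90 1
DIV      -> 45 1 90
POP      -> 45 1
MUL      -> 45
POP      -> (empty)
PUSH -29 -> -29
DUP      -> -29 -29
SWAP     -> -29 -29
STORE 1  -> -29
STORE 2  -> (empty)
DIV  — needs 2 operands, stack has 0 → underflow

20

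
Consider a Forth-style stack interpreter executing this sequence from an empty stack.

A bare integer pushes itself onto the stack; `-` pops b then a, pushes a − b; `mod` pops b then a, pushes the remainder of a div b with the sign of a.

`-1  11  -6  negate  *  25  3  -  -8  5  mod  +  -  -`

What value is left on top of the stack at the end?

-1      -1
11      -1 11
-6      -1 11 -6
negate  -1 11 6
*       -1 66
25      -1 66 25
3       -1 66 25 3
-       -1 66 22
-8      -1 66 22 -8
5       -1 66 22 -8 5
mod     -1 66 22 -3
+       -1 66 19
-       -1 47
-       -48

-48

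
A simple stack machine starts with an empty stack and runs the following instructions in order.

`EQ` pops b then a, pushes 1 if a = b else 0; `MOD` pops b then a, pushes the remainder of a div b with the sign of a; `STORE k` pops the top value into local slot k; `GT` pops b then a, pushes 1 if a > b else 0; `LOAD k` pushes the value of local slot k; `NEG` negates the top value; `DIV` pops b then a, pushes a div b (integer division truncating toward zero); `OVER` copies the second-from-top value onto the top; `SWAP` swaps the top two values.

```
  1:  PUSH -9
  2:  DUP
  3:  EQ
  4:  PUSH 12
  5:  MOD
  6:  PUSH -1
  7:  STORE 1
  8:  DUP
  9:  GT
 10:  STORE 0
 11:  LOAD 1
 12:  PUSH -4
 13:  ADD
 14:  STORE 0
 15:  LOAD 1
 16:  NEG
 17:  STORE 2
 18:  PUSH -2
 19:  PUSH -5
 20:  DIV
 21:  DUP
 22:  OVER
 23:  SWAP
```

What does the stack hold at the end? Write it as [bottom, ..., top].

[0, 0, 0]

PUSH -9 -> -9
DUP     -> -9 -9
EQ      -> 1
PUSH 12 -> 1 12
MOD     -> 1
PUSH -1 -> 1 -1
STORE 1 -> 1
DUP     -> 1 1
GT      -> 0
STORE 0 -> (empty)
LOAD 1  -> -1
PUSH -4 -> -1 -4
ADD     -> -5
STORE 0 -> (empty)
LOAD 1  -> -1
NEG     -> 1
STORE 2 -> (empty)
PUSH -2 -> -2
PUSH -5 -> -2 -5
DIV     -> 0
DUP     -> 0 0
OVER    -> 0 0 0
SWAP    -> 0 0 0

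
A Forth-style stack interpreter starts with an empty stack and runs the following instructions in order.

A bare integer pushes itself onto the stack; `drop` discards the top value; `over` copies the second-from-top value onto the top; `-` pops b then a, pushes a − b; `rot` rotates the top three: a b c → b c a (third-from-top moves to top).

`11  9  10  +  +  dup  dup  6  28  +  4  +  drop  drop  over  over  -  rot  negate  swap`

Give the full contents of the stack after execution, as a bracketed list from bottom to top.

11     : 11
9      : 11 9
10     : 11 9 10
+      : 11 19
+      : 30
dup    : 30 30
dup    : 30 30 30
6      : 30 30 30 6
28     : 30 30 30 6 28
+      : 30 30 30 34
4      : 30 30 30 34 4
+      : 30 30 30 38
drop   : 30 30 30
drop   : 30 30
over   : 30 30 30
over   : 30 30 30 30
-      : 30 30 0
rot    : 30 0 30
negate : 30 0 -30
swap   : 30 -30 0

[30, -30, 0]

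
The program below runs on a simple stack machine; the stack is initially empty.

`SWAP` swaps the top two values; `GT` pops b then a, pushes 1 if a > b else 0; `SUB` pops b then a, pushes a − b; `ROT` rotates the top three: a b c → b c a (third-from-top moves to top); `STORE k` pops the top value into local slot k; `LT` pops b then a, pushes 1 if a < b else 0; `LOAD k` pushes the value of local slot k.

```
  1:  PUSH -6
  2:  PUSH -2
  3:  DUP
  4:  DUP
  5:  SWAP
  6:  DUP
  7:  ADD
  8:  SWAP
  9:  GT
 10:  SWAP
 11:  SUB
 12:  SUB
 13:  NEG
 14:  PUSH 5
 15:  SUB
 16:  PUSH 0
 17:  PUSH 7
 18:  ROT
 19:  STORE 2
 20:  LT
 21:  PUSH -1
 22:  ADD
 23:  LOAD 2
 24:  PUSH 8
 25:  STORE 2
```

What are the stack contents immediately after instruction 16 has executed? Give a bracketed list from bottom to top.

PUSH -6 → -6
PUSH -2 → -6 -2
DUP     → -6 -2 -2
DUP     → -6 -2 -2 -2
SWAP    → -6 -2 -2 -2
DUP     → -6 -2 -2 -2 -2
ADD     → -6 -2 -2 -4
SWAP    → -6 -2 -4 -2
GT      → -6 -2 0
SWAP    → -6 0 -2
SUB     → -6 2
SUB     → -8
NEG     → 8
PUSH 5  → 8 5
SUB     → 3
PUSH 0  → 3 0

[3, 0]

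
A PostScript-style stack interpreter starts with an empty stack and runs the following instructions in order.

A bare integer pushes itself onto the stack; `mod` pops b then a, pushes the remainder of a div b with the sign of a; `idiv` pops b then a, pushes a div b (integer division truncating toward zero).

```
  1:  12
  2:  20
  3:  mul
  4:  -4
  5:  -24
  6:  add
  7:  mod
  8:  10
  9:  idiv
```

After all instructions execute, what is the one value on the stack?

12    [12]
20    [12, 20]
mul   [240]
-4    [240, -4]
-24   [240, -4, -24]
add   [240, -28]
mod   [16]
10    [16, 10]
idiv  [1]

1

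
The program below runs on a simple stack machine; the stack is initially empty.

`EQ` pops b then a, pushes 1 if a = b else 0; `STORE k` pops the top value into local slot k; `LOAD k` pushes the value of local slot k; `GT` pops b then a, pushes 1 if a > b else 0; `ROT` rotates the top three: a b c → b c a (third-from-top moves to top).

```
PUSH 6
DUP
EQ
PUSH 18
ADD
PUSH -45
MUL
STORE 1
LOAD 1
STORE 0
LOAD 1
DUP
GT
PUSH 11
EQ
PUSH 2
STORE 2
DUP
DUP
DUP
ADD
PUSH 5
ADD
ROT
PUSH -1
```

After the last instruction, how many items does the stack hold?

PUSH 6   → [6]
DUP      → [6, 6]
EQ       → [1]
PUSH 18  → [1, 18]
ADD      → [19]
PUSH -45 → [19, -45]
MUL      → [-855]
STORE 1  → []
LOAD 1   → [-855]
STORE 0  → []
LOAD 1   → [-855]
DUP      → [-855, -855]
GT       → [0]
PUSH 11  → [0, 11]
EQ       → [0]
PUSH 2   → [0, 2]
STORE 2  → [0]
DUP      → [0, 0]
DUP      → [0, 0, 0]
DUP      → [0, 0, 0, 0]
ADD      → [0, 0, 0]
PUSH 5   → [0, 0, 0, 5]
ADD      → [0, 0, 5]
ROT      → [0, 5, 0]
PUSH -1  → [0, 5, 0, -1]

4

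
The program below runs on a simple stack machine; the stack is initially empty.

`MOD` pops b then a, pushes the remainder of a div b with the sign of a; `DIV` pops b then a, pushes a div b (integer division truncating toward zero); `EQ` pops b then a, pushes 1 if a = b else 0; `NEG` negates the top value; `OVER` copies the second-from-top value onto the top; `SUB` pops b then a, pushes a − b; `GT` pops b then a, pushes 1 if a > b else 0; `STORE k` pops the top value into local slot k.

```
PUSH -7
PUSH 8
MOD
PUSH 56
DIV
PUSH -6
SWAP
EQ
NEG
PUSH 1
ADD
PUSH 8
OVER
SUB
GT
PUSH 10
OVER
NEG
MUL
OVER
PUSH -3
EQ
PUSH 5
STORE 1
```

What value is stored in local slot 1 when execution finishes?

PUSH -7 → -7
PUSH 8  → -7 8
MOD     → -7
PUSH 56 → -7 56
DIV     → 0
PUSH -6 → 0 -6
SWAP    → -6 0
EQ      → 0
NEG     → 0
PUSH 1  → 0 1
ADD     → 1
PUSH 8  → 1 8
OVER    → 1 8 1
SUB     → 1 7
GT      → 0
PUSH 10 → 0 10
OVER    → 0 10 0
NEG     → 0 10 0
MUL     → 0 0
OVER    → 0 0 0
PUSH -3 → 0 0 0 -3
EQ      → 0 0 0
PUSH 5  → 0 0 0 5
STORE 1 → 0 0 0

5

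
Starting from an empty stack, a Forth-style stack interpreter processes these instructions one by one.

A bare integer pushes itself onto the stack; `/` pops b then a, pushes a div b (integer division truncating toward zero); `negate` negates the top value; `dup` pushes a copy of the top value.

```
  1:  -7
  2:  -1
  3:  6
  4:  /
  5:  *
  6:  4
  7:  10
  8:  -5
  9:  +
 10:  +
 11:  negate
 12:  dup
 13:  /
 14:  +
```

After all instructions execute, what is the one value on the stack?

1

-7     -> [-7]
-1     -> [-7, -1]
6      -> [-7, -1, 6]
/      -> [-7, 0]
*      -> [0]
4      -> [0, 4]
10     -> [0, 4, 10]
-5     -> [0, 4, 10, -5]
+      -> [0, 4, 5]
+      -> [0, 9]
negate -> [0, -9]
dup    -> [0, -9, -9]
/      -> [0, 1]
+      -> [1]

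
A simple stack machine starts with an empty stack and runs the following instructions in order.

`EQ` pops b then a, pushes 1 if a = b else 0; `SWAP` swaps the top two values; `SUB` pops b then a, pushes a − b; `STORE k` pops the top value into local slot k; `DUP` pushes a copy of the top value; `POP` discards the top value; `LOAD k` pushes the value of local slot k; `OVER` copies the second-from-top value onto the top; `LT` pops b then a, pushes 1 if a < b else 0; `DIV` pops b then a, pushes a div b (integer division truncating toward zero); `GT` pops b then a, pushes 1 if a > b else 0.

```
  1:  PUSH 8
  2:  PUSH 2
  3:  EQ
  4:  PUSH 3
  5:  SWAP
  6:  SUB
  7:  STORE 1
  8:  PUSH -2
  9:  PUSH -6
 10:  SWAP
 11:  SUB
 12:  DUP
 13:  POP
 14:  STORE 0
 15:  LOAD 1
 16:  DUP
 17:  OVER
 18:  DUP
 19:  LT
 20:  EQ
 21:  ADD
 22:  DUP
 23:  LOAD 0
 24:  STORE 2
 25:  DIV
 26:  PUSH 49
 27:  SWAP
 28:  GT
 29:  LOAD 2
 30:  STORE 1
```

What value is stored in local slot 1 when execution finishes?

-4

PUSH 8  : 8
PUSH 2  : 8 2
EQ      : 0
PUSH 3  : 0 3
SWAP    : 3 0
SUB     : 3
STORE 1 : (empty)
PUSH -2 : -2
PUSH -6 : -2 -6
SWAP    : -6 -2
SUB     : -4
DUP     : -4 -4
POP     : -4
STORE 0 : (empty)
LOAD 1  : 3
DUP     : 3 3
OVER    : 3 3 3
DUP     : 3 3 3 3
LT      : 3 3 0
EQ      : 3 0
ADD     : 3
DUP     : 3 3
LOAD 0  : 3 3 -4
STORE 2 : 3 3
DIV     : 1
PUSH 49 : 1 49
SWAP    : 49 1
GT      : 1
LOAD 2  : 1 -4
STORE 1 : 1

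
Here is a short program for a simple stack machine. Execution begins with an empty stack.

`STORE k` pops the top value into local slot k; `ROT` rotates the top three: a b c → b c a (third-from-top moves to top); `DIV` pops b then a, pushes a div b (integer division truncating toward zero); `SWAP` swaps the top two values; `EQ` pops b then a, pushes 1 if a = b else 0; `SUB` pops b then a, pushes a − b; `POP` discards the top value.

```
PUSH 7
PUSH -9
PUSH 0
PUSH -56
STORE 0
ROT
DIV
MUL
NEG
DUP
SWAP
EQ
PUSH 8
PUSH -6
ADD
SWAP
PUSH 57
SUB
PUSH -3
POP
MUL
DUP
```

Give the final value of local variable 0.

PUSH 7   -> 7
PUSH -9  -> 7 -9
PUSH 0   -> 7 -9 0
PUSH -56 -> 7 -9 0 -56
STORE 0  -> 7 -9 0
ROT      -> -9 0 7
DIV      -> -9 0
MUL      -> 0
NEG      -> 0
DUP      -> 0 0
SWAP     -> 0 0
EQ       -> 1
PUSH 8   -> 1 8
PUSH -6  -> 1 8 -6
ADD      -> 1 2
SWAP     -> 2 1
PUSH 57  -> 2 1 57
SUB      -> 2 -56
PUSH -3  -> 2 -56 -3
POP      -> 2 -56
MUL      -> -112
DUP      -> -112 -112

-56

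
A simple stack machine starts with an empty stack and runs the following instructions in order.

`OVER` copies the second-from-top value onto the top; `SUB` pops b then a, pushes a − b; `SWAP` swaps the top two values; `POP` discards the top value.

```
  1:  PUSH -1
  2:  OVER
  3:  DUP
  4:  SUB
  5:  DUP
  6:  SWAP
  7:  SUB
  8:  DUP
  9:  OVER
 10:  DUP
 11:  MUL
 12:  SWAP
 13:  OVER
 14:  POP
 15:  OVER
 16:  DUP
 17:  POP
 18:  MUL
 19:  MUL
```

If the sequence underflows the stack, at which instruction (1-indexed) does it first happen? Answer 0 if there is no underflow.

PUSH -1 → -1
OVER  — needs 2 operands, stack has 1 → underflow

2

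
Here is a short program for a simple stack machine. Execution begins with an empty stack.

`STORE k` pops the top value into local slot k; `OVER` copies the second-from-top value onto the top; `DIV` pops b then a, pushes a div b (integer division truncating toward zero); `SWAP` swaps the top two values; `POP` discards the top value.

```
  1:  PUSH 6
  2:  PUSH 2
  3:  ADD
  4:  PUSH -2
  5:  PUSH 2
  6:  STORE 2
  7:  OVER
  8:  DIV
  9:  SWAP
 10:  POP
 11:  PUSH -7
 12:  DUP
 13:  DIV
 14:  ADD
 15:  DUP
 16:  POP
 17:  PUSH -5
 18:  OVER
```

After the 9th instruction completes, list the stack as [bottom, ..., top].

PUSH 6  → [6]
PUSH 2  → [6, 2]
ADD     → [8]
PUSH -2 → [8, -2]
PUSH 2  → [8, -2, 2]
STORE 2 → [8, -2]
OVER    → [8, -2, 8]
DIV     → [8, 0]
SWAP    → [0, 8]

[0, 8]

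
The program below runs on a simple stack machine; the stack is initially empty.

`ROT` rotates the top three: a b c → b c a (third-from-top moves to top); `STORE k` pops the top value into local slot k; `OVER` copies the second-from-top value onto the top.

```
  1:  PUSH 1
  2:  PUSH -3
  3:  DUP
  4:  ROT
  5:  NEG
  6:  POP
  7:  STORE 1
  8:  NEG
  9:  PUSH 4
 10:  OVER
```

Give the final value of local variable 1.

-3

PUSH 1  -> 1
PUSH -3 -> 1 -3
DUP     -> 1 -3 -3
ROT     -> -3 -3 1
NEG     -> -3 -3 -1
POP     -> -3 -3
STORE 1 -> -3
NEG     -> 3
PUSH 4  -> 3 4
OVER    -> 3 4 3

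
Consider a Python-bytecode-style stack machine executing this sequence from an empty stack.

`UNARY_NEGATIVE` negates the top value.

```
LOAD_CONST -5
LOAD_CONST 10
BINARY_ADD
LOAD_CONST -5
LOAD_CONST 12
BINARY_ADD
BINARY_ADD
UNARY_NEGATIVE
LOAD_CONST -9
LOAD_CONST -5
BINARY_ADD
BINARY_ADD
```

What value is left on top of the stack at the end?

-26

LOAD_CONST -5   -5
LOAD_CONST 10   -5 10
BINARY_ADD      5
LOAD_CONST -5   5 -5
LOAD_CONST 12   5 -5 12
BINARY_ADD      5 7
BINARY_ADD      12
UNARY_NEGATIVE  -12
LOAD_CONST -9   -12 -9
LOAD_CONST -5   -12 -9 -5
BINARY_ADD      -12 -14
BINARY_ADD      -26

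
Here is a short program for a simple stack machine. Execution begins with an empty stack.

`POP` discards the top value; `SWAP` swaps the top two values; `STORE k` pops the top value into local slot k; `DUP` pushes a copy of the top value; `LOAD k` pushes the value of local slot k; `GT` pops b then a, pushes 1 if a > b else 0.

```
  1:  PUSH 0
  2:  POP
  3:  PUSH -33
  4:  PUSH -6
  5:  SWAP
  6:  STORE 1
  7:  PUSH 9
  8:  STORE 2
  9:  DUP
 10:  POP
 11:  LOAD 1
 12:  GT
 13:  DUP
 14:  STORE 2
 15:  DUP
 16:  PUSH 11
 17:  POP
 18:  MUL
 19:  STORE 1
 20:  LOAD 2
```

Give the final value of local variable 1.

PUSH 0   -> [0]
POP      -> []
PUSH -33 -> [-33]
PUSH -6  -> [-33, -6]
SWAP     -> [-6, -33]
STORE 1  -> [-6]
PUSH 9   -> [-6, 9]
STORE 2  -> [-6]
DUP      -> [-6, -6]
POP      -> [-6]
LOAD 1   -> [-6, -33]
GT       -> [1]
DUP      -> [1, 1]
STORE 2  -> [1]
DUP      -> [1, 1]
PUSH 11  -> [1, 1, 11]
POP      -> [1, 1]
MUL      -> [1]
STORE 1  -> []
LOAD 2   -> [1]

1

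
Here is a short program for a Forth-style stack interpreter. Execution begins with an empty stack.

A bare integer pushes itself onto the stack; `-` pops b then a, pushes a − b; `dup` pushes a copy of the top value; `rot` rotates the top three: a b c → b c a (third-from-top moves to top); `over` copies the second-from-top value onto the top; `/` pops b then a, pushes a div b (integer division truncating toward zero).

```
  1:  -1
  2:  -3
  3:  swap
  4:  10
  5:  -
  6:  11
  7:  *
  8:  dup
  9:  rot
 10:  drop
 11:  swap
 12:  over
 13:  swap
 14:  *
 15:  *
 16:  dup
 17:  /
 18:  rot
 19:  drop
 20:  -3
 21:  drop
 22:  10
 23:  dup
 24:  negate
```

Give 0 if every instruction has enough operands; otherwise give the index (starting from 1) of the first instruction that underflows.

18

-1   -> [-1]
-3   -> [-1, -3]
swap -> [-3, -1]
10   -> [-3, -1, 10]
-    -> [-3, -11]
11   -> [-3, -11, 11]
*    -> [-3, -121]
dup  -> [-3, -121, -121]
rot  -> [-121, -121, -3]
drop -> [-121, -121]
swap -> [-121, -121]
over -> [-121, -121, -121]
swap -> [-121, -121, -121]
*    -> [-121, 14641]
*    -> [-1771561]
dup  -> [-1771561, -1771561]
/    -> [1]
rot  — needs 3 operands, stack has 1 → underflow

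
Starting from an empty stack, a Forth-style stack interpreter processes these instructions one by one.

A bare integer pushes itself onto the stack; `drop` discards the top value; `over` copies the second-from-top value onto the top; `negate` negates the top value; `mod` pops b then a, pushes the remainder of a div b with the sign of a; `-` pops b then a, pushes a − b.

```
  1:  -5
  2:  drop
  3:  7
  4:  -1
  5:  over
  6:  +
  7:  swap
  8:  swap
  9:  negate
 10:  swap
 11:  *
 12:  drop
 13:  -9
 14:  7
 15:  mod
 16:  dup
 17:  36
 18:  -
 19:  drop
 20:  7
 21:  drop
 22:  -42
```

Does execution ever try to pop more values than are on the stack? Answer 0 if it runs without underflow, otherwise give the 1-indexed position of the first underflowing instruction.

0

-5     -> [-5]
drop   -> []
7      -> [7]
-1     -> [7, -1]
over   -> [7, -1, 7]
+      -> [7, 6]
swap   -> [6, 7]
swap   -> [7, 6]
negate -> [7, -6]
swap   -> [-6, 7]
*      -> [-42]
drop   -> []
-9     -> [-9]
7      -> [-9, 7]
mod    -> [-2]
dup    -> [-2, -2]
36     -> [-2, -2, 36]
-      -> [-2, -38]
drop   -> [-2]
7      -> [-2, 7]
drop   -> [-2]
-42    -> [-2, -42]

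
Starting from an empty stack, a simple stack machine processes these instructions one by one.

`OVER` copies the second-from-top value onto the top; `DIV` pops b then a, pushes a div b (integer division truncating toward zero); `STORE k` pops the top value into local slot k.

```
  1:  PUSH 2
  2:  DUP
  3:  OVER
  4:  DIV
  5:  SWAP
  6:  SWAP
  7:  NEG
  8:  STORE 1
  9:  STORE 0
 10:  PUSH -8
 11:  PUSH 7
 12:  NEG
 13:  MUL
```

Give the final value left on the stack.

PUSH 2  → [2]
DUP     → [2, 2]
OVER    → [2, 2, 2]
DIV     → [2, 1]
SWAP    → [1, 2]
SWAP    → [2, 1]
NEG     → [2, -1]
STORE 1 → [2]
STORE 0 → []
PUSH -8 → [-8]
PUSH 7  → [-8, 7]
NEG     → [-8, -7]
MUL     → [56]

56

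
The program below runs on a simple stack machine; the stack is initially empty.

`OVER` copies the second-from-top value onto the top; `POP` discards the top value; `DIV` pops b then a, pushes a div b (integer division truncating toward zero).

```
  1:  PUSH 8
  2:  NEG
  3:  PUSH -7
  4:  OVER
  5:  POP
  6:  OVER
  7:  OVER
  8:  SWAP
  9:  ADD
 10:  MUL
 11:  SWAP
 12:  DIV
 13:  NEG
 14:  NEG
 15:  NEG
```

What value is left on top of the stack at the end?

PUSH 8  : [8]
NEG     : [-8]
PUSH -7 : [-8, -7]
OVER    : [-8, -7, -8]
POP     : [-8, -7]
OVER    : [-8, -7, -8]
OVER    : [-8, -7, -8, -7]
SWAP    : [-8, -7, -7, -8]
ADD     : [-8, -7, -15]
MUL     : [-8, 105]
SWAP    : [105, -8]
DIV     : [-13]
NEG     : [13]
NEG     : [-13]
NEG     : [13]

13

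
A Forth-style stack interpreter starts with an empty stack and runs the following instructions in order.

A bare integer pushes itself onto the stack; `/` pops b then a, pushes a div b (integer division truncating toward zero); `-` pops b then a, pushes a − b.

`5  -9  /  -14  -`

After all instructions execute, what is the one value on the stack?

14

5   : [5]
-9  : [5, -9]
/   : [0]
-14 : [0, -14]
-   : [14]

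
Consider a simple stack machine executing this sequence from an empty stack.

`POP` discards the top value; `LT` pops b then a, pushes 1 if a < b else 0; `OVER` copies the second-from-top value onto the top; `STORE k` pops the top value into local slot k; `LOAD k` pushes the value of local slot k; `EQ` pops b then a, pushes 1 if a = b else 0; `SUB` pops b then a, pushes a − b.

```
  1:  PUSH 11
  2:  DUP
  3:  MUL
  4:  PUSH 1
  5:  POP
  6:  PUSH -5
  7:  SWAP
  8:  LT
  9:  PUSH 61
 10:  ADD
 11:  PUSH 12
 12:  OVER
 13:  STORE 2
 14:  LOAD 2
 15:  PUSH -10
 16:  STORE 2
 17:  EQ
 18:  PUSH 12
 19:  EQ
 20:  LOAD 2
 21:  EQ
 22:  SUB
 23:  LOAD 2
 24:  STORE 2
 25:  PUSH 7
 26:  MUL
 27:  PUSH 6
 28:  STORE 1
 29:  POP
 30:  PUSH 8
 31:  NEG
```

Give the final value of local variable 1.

6

PUSH 11   11
DUP       11 11
MUL       121
PUSH 1    121 1
POP       121
PUSH -5   121 -5
SWAP      -5 121
LT        1
PUSH 61   1 61
ADD       62
PUSH 12   62 12
OVER      62 12 62
STORE 2   62 12
LOAD 2    62 12 62
PUSH -10  62 12 62 -10
STORE 2   62 12 62
EQ        62 0
PUSH 12   62 0 12
EQ        62 0
LOAD 2    62 0 -10
EQ        62 0
SUB       62
LOAD 2    62 -10
STORE 2   62
PUSH 7    62 7
MUL       434
PUSH 6    434 6
STORE 1   434
POP       (empty)
PUSH 8    8
NEG       -8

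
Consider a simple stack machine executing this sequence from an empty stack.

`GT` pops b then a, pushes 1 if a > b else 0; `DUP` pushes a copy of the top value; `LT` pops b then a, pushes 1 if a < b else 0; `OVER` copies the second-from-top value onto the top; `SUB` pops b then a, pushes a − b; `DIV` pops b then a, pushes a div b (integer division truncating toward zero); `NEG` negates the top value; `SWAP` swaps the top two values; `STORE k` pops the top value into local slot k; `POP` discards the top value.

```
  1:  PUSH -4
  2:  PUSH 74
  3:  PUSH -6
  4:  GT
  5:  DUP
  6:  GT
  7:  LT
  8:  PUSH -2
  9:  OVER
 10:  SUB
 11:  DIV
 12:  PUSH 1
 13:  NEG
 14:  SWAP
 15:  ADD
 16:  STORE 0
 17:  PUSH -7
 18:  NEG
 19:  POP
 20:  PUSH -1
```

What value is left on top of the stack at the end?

PUSH -4 → -4
PUSH 74 → -4 74
PUSH -6 → -4 74 -6
GT      → -4 1
DUP     → -4 1 1
GT      → -4 0
LT      → 1
PUSH -2 → 1 -2
OVER    → 1 -2 1
SUB     → 1 -3
DIV     → 0
PUSH 1  → 0 1
NEG     → 0 -1
SWAP    → -1 0
ADD     → -1
STORE 0 → (empty)
PUSH -7 → -7
NEG     → 7
POP     → (empty)
PUSH -1 → -1

-1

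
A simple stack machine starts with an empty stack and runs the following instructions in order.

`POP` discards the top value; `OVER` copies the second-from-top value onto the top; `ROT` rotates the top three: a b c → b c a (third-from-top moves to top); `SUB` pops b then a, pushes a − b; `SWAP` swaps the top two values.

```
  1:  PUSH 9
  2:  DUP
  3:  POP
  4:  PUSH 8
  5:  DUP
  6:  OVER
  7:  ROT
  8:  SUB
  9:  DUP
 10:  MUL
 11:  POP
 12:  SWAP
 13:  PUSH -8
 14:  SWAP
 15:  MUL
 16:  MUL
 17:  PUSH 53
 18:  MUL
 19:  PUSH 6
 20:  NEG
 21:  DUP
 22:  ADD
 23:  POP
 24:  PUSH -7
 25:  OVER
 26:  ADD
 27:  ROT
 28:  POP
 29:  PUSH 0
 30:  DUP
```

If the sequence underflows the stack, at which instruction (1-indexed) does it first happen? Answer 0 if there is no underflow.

27

PUSH 9  : 9
DUP     : 9 9
POP     : 9
PUSH 8  : 9 8
DUP     : 9 8 8
OVER    : 9 8 8 8
ROT     : 9 8 8 8
SUB     : 9 8 0
DUP     : 9 8 0 0
MUL     : 9 8 0
POP     : 9 8
SWAP    : 8 9
PUSH -8 : 8 9 -8
SWAP    : 8 -8 9
MUL     : 8 -72
MUL     : -576
PUSH 53 : -576 53
MUL     : -30528
PUSH 6  : -30528 6
NEG     : -30528 -6
DUP     : -30528 -6 -6
ADD     : -30528 -12
POP     : -30528
PUSH -7 : -30528 -7
OVER    : -30528 -7 -30528
ADD     : -30528 -30535
ROT  — needs 3 operands, stack has 2 → underflow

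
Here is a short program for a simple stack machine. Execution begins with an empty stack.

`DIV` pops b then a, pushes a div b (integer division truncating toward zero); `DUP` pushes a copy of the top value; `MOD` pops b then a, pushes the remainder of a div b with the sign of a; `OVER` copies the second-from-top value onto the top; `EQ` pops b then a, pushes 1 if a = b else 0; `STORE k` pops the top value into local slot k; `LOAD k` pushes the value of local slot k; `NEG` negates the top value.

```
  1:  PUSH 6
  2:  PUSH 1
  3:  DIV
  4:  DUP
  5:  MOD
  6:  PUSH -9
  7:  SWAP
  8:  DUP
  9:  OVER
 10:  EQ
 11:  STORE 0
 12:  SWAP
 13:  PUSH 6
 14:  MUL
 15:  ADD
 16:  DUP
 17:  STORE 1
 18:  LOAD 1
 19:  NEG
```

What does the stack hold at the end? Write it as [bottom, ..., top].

[-54, 54]

PUSH 6  -> [6]
PUSH 1  -> [6, 1]
DIV     -> [6]
DUP     -> [6, 6]
MOD     -> [0]
PUSH -9 -> [0, -9]
SWAP    -> [-9, 0]
DUP     -> [-9, 0, 0]
OVER    -> [-9, 0, 0, 0]
EQ      -> [-9, 0, 1]
STORE 0 -> [-9, 0]
SWAP    -> [0, -9]
PUSH 6  -> [0, -9, 6]
MUL     -> [0, -54]
ADD     -> [-54]
DUP     -> [-54, -54]
STORE 1 -> [-54]
LOAD 1  -> [-54, -54]
NEG     -> [-54, 54]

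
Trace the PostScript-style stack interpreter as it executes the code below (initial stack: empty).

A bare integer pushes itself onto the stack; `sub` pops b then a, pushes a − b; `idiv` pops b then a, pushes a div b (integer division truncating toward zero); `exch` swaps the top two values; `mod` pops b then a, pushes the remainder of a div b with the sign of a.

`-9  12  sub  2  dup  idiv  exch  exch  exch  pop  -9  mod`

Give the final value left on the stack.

-9   -> [-9]
12   -> [-9, 12]
sub  -> [-21]
2    -> [-21, 2]
dup  -> [-21, 2, 2]
idiv -> [-21, 1]
exch -> [1, -21]
exch -> [-21, 1]
exch -> [1, -21]
pop  -> [1]
-9   -> [1, -9]
mod  -> [1]

1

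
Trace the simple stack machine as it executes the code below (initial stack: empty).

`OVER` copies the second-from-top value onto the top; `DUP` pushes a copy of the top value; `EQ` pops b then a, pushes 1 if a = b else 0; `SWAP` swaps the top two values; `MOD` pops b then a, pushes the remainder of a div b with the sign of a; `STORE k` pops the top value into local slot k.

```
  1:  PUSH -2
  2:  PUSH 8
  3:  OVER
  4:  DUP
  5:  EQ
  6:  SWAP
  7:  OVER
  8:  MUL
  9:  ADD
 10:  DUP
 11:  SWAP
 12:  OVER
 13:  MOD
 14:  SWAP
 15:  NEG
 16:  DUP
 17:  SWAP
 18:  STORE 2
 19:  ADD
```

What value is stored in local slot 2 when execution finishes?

PUSH -2 → [-2]
PUSH 8  → [-2, 8]
OVER    → [-2, 8, -2]
DUP     → [-2, 8, -2, -2]
EQ      → [-2, 8, 1]
SWAP    → [-2, 1, 8]
OVER    → [-2, 1, 8, 1]
MUL     → [-2, 1, 8]
ADD     → [-2, 9]
DUP     → [-2, 9, 9]
SWAP    → [-2, 9, 9]
OVER    → [-2, 9, 9, 9]
MOD     → [-2, 9, 0]
SWAP    → [-2, 0, 9]
NEG     → [-2, 0, -9]
DUP     → [-2, 0, -9, -9]
SWAP    → [-2, 0, -9, -9]
STORE 2 → [-2, 0, -9]
ADD     → [-2, -9]

-9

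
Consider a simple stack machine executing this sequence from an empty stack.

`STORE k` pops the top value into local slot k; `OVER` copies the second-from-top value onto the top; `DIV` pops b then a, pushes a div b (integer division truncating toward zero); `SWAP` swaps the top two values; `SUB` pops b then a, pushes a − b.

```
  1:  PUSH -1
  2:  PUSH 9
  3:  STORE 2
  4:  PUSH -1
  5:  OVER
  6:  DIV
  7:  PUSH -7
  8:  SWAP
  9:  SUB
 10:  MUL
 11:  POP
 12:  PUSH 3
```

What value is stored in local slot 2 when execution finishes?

PUSH -1 → [-1]
PUSH 9  → [-1, 9]
STORE 2 → [-1]
PUSH -1 → [-1, -1]
OVER    → [-1, -1, -1]
DIV     → [-1, 1]
PUSH -7 → [-1, 1, -7]
SWAP    → [-1, -7, 1]
SUB     → [-1, -8]
MUL     → [8]
POP     → []
PUSH 3  → [3]

9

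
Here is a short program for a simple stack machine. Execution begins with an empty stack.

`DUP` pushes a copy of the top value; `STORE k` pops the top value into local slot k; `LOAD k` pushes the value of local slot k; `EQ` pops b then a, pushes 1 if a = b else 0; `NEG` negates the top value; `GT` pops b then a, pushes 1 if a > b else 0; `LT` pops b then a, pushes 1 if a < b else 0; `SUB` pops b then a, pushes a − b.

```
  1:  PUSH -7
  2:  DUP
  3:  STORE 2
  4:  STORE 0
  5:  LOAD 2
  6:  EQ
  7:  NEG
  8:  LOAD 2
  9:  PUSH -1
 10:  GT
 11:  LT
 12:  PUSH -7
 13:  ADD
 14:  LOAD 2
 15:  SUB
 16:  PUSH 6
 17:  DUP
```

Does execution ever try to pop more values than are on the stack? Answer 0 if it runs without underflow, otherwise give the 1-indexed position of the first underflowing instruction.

6

PUSH -7 : -7
DUP     : -7 -7
STORE 2 : -7
STORE 0 : (empty)
LOAD 2  : -7
EQ  — needs 2 operands, stack has 1 → underflow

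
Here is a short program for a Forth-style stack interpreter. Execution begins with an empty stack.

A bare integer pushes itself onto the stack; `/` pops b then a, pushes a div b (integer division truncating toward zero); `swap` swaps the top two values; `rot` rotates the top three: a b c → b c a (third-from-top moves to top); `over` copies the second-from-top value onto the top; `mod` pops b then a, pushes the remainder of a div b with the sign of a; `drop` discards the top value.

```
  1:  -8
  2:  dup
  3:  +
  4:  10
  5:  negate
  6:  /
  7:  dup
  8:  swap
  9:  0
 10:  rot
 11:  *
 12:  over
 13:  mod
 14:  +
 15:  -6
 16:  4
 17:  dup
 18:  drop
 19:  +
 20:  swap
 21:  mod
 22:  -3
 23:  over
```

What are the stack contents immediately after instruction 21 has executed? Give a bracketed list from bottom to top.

-8     → [-8]
dup    → [-8, -8]
+      → [-16]
10     → [-16, 10]
negate → [-16, -10]
/      → [1]
dup    → [1, 1]
swap   → [1, 1]
0      → [1, 1, 0]
rot    → [1, 0, 1]
*      → [1, 0]
over   → [1, 0, 1]
mod    → [1, 0]
+      → [1]
-6     → [1, -6]
4      → [1, -6, 4]
dup    → [1, -6, 4, 4]
drop   → [1, -6, 4]
+      → [1, -2]
swap   → [-2, 1]
mod    → [0]

[0]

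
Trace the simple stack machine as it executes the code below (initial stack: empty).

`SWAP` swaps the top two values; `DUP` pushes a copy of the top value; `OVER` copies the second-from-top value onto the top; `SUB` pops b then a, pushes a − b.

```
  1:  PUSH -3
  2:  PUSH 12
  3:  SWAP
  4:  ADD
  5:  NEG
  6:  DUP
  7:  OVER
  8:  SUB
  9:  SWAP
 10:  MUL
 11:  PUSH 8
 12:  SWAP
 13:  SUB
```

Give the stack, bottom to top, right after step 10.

PUSH -3 : -3
PUSH 12 : -3 12
SWAP    : 12 -3
ADD     : 9
NEG     : -9
DUP     : -9 -9
OVER    : -9 -9 -9
SUB     : -9 0
SWAP    : 0 -9
MUL     : 0

[0]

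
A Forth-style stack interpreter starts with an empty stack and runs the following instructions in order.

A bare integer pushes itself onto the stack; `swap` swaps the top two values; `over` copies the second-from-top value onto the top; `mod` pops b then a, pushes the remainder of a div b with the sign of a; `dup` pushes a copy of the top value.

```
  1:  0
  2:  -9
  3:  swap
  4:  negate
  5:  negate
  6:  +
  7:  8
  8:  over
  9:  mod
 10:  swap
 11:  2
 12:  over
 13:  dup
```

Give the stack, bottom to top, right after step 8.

[-9, 8, -9]

0      -> 0
-9     -> 0 -9
swap   -> -9 0
negate -> -9 0
negate -> -9 0
+      -> -9
8      -> -9 8
over   -> -9 8 -9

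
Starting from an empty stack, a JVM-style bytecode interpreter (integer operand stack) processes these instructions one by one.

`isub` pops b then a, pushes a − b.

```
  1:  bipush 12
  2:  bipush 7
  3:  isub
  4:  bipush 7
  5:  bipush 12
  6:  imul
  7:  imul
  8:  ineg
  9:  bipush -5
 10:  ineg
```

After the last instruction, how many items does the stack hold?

2

bipush 12 → [12]
bipush 7  → [12, 7]
isub      → [5]
bipush 7  → [5, 7]
bipush 12 → [5, 7, 12]
imul      → [5, 84]
imul      → [420]
ineg      → [-420]
bipush -5 → [-420, -5]
ineg      → [-420, 5]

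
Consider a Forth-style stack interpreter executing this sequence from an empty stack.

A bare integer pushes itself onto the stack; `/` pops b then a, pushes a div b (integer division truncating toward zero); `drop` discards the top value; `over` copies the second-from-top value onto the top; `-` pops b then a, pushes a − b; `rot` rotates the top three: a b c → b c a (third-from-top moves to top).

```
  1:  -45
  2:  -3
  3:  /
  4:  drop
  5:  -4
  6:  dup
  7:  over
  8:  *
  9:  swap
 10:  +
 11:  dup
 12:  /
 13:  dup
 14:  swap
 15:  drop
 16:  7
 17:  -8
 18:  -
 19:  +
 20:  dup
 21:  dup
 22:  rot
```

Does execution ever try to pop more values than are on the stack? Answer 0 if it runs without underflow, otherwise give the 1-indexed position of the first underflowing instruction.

0

-45   [-45]
-3    [-45, -3]
/     [15]
drop  []
-4    [-4]
dup   [-4, -4]
over  [-4, -4, -4]
*     [-4, 16]
swap  [16, -4]
+     [12]
dup   [12, 12]
/     [1]
dup   [1, 1]
swap  [1, 1]
drop  [1]
7     [1, 7]
-8    [1, 7, -8]
-     [1, 15]
+     [16]
dup   [16, 16]
dup   [16, 16, 16]
rot   [16, 16, 16]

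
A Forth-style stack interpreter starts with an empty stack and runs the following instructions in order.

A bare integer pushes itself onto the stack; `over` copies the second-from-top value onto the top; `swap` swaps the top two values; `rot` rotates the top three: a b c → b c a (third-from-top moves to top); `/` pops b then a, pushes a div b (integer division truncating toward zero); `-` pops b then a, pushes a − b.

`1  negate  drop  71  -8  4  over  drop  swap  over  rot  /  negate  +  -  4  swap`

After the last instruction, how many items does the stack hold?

1      : 1
negate : -1
drop   : (empty)
71     : 71
-8     : 71 -8
4      : 71 -8 4
over   : 71 -8 4 -8
drop   : 71 -8 4
swap   : 71 4 -8
over   : 71 4 -8 4
rot    : 71 -8 4 4
/      : 71 -8 1
negate : 71 -8 -1
+      : 71 -9
-      : 80
4      : 80 4
swap   : 4 80

2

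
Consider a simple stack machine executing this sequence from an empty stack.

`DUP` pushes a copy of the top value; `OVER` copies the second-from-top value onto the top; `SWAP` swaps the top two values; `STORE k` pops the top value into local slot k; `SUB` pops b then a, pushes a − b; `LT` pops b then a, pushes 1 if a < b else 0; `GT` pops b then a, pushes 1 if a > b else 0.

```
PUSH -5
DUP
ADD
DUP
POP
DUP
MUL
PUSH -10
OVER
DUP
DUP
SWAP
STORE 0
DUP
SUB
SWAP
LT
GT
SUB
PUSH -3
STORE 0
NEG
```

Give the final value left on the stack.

-100

PUSH -5  → -5
DUP      → -5 -5
ADD      → -10
DUP      → -10 -10
POP      → -10
DUP      → -10 -10
MUL      → 100
PUSH -10 → 100 -10
OVER     → 100 -10 100
DUP      → 100 -10 100 100
DUP      → 100 -10 100 100 100
SWAP     → 100 -10 100 100 100
STORE 0  → 100 -10 100 100
DUP      → 100 -10 100 100 100
SUB      → 100 -10 100 0
SWAP     → 100 -10 0 100
LT       → 100 -10 1
GT       → 100 0
SUB      → 100
PUSH -3  → 100 -3
STORE 0  → 100
NEG      → -100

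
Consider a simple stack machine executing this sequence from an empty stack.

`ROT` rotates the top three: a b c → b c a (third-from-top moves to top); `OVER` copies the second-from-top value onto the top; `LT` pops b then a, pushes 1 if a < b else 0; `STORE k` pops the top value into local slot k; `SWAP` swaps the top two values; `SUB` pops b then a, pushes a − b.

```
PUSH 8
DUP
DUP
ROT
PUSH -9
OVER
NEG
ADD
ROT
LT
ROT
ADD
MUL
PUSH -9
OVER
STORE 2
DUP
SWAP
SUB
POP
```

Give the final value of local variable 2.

PUSH 8  : [8]
DUP     : [8, 8]
DUP     : [8, 8, 8]
ROT     : [8, 8, 8]
PUSH -9 : [8, 8, 8, -9]
OVER    : [8, 8, 8, -9, 8]
NEG     : [8, 8, 8, -9, -8]
ADD     : [8, 8, 8, -17]
ROT     : [8, 8, -17, 8]
LT      : [8, 8, 1]
ROT     : [8, 1, 8]
ADD     : [8, 9]
MUL     : [72]
PUSH -9 : [72, -9]
OVER    : [72, -9, 72]
STORE 2 : [72, -9]
DUP     : [72, -9, -9]
SWAP    : [72, -9, -9]
SUB     : [72, 0]
POP     : [72]

72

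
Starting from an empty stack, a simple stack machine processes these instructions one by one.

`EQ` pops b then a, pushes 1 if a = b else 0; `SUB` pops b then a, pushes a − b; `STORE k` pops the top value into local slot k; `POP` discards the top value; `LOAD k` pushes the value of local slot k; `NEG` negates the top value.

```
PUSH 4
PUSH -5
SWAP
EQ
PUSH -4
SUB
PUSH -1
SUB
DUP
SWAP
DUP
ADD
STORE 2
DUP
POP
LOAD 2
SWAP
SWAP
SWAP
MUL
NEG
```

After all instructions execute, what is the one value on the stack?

-50

PUSH 4  -> 4
PUSH -5 -> 4 -5
SWAP    -> -5 4
EQ      -> 0
PUSH -4 -> 0 -4
SUB     -> 4
PUSH -1 -> 4 -1
SUB     -> 5
DUP     -> 5 5
SWAP    -> 5 5
DUP     -> 5 5 5
ADD     -> 5 10
STORE 2 -> 5
DUP     -> 5 5
POP     -> 5
LOAD 2  -> 5 10
SWAP    -> 10 5
SWAP    -> 5 10
SWAP    -> 10 5
MUL     -> 50
NEG     -> -50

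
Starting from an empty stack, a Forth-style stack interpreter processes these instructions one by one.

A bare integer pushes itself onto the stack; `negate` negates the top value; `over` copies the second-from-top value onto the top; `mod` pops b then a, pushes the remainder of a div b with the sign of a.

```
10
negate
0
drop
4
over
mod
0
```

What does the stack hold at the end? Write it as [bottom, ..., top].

10     -> [10]
negate -> [-10]
0      -> [-10, 0]
drop   -> [-10]
4      -> [-10, 4]
over   -> [-10, 4, -10]
mod    -> [-10, 4]
0      -> [-10, 4, 0]

[-10, 4, 0]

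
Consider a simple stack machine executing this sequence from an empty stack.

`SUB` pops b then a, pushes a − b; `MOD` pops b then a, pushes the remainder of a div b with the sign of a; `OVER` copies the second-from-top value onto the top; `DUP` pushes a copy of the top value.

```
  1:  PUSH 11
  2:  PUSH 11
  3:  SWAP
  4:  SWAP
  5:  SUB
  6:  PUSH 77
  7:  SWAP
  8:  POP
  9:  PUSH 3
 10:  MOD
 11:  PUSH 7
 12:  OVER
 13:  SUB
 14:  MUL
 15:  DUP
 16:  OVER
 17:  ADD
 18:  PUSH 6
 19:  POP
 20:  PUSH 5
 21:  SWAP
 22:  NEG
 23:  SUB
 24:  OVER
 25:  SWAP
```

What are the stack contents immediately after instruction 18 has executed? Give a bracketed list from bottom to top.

PUSH 11 -> 11
PUSH 11 -> 11 11
SWAP    -> 11 11
SWAP    -> 11 11
SUB     -> 0
PUSH 77 -> 0 77
SWAP    -> 77 0
POP     -> 77
PUSH 3  -> 77 3
MOD     -> 2
PUSH 7  -> 2 7
OVER    -> 2 7 2
SUB     -> 2 5
MUL     -> 10
DUP     -> 10 10
OVER    -> 10 10 10
ADD     -> 10 20
PUSH 6  -> 10 20 6

[10, 20, 6]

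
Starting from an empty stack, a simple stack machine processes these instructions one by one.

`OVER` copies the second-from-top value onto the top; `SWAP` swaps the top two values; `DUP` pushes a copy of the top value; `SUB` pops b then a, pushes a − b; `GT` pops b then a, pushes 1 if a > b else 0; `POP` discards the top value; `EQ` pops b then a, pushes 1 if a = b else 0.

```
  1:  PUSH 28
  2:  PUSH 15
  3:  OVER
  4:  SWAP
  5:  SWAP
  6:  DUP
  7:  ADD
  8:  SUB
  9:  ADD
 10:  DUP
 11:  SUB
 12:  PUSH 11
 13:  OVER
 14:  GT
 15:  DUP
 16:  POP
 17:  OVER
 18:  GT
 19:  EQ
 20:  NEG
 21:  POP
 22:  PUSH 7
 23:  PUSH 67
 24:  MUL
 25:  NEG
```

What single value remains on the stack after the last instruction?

PUSH 28 → 28
PUSH 15 → 28 15
OVER    → 28 15 28
SWAP    → 28 28 15
SWAP    → 28 15 28
DUP     → 28 15 28 28
ADD     → 28 15 56
SUB     → 28 -41
ADD     → -13
DUP     → -13 -13
SUB     → 0
PUSH 11 → 0 11
OVER    → 0 11 0
GT      → 0 1
DUP     → 0 1 1
POP     → 0 1
OVER    → 0 1 0
GT      → 0 1
EQ      → 0
NEG     → 0
POP     → (empty)
PUSH 7  → 7
PUSH 67 → 7 67
MUL     → 469
NEG     → -469

-469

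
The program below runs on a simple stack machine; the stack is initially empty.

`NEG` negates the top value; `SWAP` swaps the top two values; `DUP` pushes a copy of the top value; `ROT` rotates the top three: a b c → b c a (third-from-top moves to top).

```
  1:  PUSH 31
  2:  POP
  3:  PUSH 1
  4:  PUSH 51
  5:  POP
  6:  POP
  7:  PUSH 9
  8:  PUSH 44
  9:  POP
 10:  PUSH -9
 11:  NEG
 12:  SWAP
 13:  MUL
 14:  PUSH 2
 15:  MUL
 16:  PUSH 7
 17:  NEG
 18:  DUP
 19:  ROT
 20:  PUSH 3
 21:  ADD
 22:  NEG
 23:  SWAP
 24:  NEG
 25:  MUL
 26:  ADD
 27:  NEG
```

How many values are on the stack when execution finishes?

1

PUSH 31 → 31
POP     → (empty)
PUSH 1  → 1
PUSH 51 → 1 51
POP     → 1
POP     → (empty)
PUSH 9  → 9
PUSH 44 → 9 44
POP     → 9
PUSH -9 → 9 -9
NEG     → 9 9
SWAP    → 9 9
MUL     → 81
PUSH 2  → 81 2
MUL     → 162
PUSH 7  → 162 7
NEG     → 162 -7
DUP     → 162 -7 -7
ROT     → -7 -7 162
PUSH 3  → -7 -7 162 3
ADD     → -7 -7 165
NEG     → -7 -7 -165
SWAP    → -7 -165 -7
NEG     → -7 -165 7
MUL     → -7 -1155
ADD     → -1162
NEG     → 1162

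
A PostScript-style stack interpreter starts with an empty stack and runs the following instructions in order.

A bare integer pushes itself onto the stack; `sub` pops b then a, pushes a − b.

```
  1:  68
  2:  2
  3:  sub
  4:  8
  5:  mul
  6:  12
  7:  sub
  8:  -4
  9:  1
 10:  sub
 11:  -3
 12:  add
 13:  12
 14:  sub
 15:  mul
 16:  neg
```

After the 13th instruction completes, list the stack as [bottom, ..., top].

68  -> [68]
2   -> [68, 2]
sub -> [66]
8   -> [66, 8]
mul -> [528]
12  -> [528, 12]
sub -> [516]
-4  -> [516, -4]
1   -> [516, -4, 1]
sub -> [516, -5]
-3  -> [516, -5, -3]
add -> [516, -8]
12  -> [516, -8, 12]

[516, -8, 12]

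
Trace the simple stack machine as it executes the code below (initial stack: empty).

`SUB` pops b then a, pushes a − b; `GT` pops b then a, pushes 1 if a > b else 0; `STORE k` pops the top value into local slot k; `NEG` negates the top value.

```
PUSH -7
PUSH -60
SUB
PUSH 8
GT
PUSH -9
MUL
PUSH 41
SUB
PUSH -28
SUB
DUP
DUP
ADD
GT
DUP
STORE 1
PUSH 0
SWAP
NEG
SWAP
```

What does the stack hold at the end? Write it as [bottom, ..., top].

[-1, 0]

PUSH -7  : -7
PUSH -60 : -7 -60
SUB      : 53
PUSH 8   : 53 8
GT       : 1
PUSH -9  : 1 -9
MUL      : -9
PUSH 41  : -9 41
SUB      : -50
PUSH -28 : -50 -28
SUB      : -22
DUP      : -22 -22
DUP      : -22 -22 -22
ADD      : -22 -44
GT       : 1
DUP      : 1 1
STORE 1  : 1
PUSH 0   : 1 0
SWAP     : 0 1
NEG      : 0 -1
SWAP     : -1 0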